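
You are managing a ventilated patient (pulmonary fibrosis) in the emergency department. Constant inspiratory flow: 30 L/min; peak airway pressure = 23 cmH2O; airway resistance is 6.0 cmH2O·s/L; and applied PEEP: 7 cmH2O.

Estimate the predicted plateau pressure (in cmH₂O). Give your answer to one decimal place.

Flow: 30 L/min ÷ 60 = 0.5 L/s.
Pplat = PIP − Raw × flow = 23 − 6.0 × 0.5 = 23 − 3.0 = 20.0 cmH2O.

20.0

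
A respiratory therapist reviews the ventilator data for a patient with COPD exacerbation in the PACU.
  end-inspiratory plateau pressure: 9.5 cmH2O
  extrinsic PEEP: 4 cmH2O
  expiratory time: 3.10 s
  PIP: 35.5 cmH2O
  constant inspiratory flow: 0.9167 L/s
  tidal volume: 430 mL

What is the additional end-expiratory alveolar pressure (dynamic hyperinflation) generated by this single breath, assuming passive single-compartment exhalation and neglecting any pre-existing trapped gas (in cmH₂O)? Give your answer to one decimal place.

1.4

R = (PIP − Pplat)/V̇ = (35.5 − 9.5) / 0.9167 = 26.0/0.9167 = 28.363 cmH2O·s/L.
C = Vt/(Pplat − PEEP) = 430.0 / (9.5 − 4) = 430.0/5.5 = 78.182 mL/cmH2O.
τ = R × C = 28.363 × 0.07818 L/cmH2O = 2.217 s.
Fraction remaining = e^(−Te/τ) = e^(−3.10/2.217) = 0.247; trapped volume = 430.0 × 0.247 = 106.21 mL.
Additional alveolar pressure from trapping ≈ V_trapped / C = 106.21 / 78.182 = 1.358 cmH2O.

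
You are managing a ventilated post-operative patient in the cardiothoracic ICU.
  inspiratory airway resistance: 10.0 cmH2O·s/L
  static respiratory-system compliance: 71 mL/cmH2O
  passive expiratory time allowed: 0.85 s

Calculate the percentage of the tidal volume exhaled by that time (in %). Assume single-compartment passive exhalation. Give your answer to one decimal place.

τ = R × C = 10.0 × 71 mL/cmH2O = 10.0 × 0.071 L/cmH2O = 0.71 s.
Passive exhalation: V(t)/V₀ = e^(−t/τ) = e^(−0.85/0.71) = 0.302.
Fraction exhaled = 1 − 0.302 = 0.698 → 69.8%.

69.8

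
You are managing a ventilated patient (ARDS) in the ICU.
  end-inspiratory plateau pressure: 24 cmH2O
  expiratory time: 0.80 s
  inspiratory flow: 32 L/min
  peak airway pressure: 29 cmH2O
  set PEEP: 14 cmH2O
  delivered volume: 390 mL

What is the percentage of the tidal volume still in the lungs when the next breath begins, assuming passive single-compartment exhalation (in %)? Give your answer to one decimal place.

11.2

Flow: 32 L/min ÷ 60 = 0.5333 L/s.
R = (PIP − Pplat)/V̇ = (29 − 24) / 0.5333 = 5.0/0.5333 = 9.376 cmH2O·s/L.
C = Vt/(Pplat − PEEP) = 390.0 / (24 − 14) = 390.0/10.0 = 39.0 mL/cmH2O.
τ = R × C = 9.376 × 0.039 L/cmH2O = 0.3657 s.
Fraction remaining at end-expiration = e^(−Te/τ) = e^(−0.80/0.3657) = 0.1122 → 11.22%.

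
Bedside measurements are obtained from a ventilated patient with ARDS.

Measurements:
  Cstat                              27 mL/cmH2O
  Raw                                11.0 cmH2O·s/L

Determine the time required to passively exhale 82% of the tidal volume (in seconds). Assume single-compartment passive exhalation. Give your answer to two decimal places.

τ = R × C = 11.0 × 27 mL/cmH2O = 11.0 × 0.027 L/cmH2O = 0.297 s.
Exhaled fraction f = 1 − e^(−t/τ) → t = −τ·ln(1 − f) = −0.297·ln(0.18) = 0.5093 s.

0.51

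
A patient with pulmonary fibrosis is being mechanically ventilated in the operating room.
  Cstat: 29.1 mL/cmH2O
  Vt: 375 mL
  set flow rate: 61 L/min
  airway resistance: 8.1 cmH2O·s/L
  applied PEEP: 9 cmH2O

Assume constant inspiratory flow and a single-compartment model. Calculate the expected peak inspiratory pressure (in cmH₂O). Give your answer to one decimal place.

30.1

Flow: 61 L/min ÷ 60 = 1.0167 L/s.
Equation of motion (constant flow): PIP = Vt/C + R·V̇ + PEEP.
PIP = 375/29.1 + 8.1×1.0167 + 9 = 12.887 + 8.235 + 9 = 30.122 cmH2O.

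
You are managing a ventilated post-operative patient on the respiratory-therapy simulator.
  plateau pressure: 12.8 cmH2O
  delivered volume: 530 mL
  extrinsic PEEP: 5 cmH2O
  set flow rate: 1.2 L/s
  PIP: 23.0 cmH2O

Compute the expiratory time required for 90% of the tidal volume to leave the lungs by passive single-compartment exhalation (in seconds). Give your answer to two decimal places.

1.33

R = (PIP − Pplat)/V̇ = (23.0 − 12.8) / 1.2 = 10.2/1.2 = 8.5 cmH2O·s/L.
C = Vt/(Pplat − PEEP) = 530.0 / (12.8 − 5) = 530.0/7.8 = 67.949 mL/cmH2O.
τ = R × C = 8.5 × 0.06795 L/cmH2O = 0.5776 s.
t = −τ·ln(1 − 0.90) = −0.5776·ln(0.1) = 1.33 s.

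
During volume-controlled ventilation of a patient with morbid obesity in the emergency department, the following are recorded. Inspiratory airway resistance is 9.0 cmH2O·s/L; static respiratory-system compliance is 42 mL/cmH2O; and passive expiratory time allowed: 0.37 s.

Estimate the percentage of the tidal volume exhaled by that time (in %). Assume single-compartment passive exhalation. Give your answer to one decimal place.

τ = R × C = 9.0 × 42 mL/cmH2O = 9.0 × 0.042 L/cmH2O = 0.378 s.
Passive exhalation: V(t)/V₀ = e^(−t/τ) = e^(−0.37/0.378) = 0.3757.
Fraction exhaled = 1 − 0.3757 = 0.6243 → 62.43%.

62.4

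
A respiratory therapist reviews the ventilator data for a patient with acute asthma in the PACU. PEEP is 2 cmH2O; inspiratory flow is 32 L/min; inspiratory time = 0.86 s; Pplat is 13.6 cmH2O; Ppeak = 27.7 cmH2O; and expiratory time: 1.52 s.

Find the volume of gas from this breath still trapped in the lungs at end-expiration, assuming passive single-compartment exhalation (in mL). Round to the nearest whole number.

Flow: 32 L/min ÷ 60 = 0.5333 L/s.
Vt = flow × Ti = 0.5333 L/s × 0.86 s × 1000 mL/L = 458.64 mL.
R = (PIP − Pplat)/V̇ = (27.7 − 13.6) / 0.5333 = 14.1/0.5333 = 26.439 cmH2O·s/L.
C = Vt/(Pplat − PEEP) = 458.64 / (13.6 − 2) = 458.64/11.6 = 39.538 mL/cmH2O.
τ = R × C = 26.439 × 0.03954 L/cmH2O = 1.045 s.
Fraction remaining = e^(−Te/τ) = e^(−1.52/1.045) = 0.2335.
Trapped volume = 458.64 × 0.2335 = 107.09 mL.

107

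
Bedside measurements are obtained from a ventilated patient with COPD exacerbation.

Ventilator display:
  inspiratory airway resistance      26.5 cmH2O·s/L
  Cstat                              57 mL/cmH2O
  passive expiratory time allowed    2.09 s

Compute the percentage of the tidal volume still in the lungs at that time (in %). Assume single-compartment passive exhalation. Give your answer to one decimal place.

25.1

τ = R × C = 26.5 × 57 mL/cmH2O = 26.5 × 0.057 L/cmH2O = 1.511 s.
Passive exhalation: V(t)/V₀ = e^(−t/τ) = e^(−2.09/1.511) = 0.2508.
Fraction remaining = 0.2508 → 25.08%.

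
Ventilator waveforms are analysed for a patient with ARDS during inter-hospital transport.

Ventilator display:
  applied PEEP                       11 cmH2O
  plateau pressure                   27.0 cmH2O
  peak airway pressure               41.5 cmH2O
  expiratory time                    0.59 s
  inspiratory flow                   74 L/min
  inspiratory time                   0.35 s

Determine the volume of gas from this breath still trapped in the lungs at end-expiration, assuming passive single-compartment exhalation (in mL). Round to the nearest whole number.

Flow: 74 L/min ÷ 60 = 1.2333 L/s.
Vt = flow × Ti = 1.2333 L/s × 0.35 s × 1000 mL/L = 431.66 mL.
R = (PIP − Pplat)/V̇ = (41.5 − 27.0) / 1.2333 = 14.5/1.2333 = 11.757 cmH2O·s/L.
C = Vt/(Pplat − PEEP) = 431.66 / (27.0 − 11) = 431.66/16.0 = 26.979 mL/cmH2O.
τ = R × C = 11.757 × 0.02698 L/cmH2O = 0.3172 s.
Fraction remaining = e^(−Te/τ) = e^(−0.59/0.3172) = 0.1557.
Trapped volume = 431.66 × 0.1557 = 67.209 mL.

67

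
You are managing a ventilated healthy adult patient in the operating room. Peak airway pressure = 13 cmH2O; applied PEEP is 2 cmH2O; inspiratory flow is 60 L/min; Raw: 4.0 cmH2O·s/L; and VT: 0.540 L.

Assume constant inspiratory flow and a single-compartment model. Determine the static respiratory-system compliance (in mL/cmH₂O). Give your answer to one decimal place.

Flow: 60 L/min ÷ 60 = 1 L/s.
Equation of motion (constant flow): PIP = Vt/C + R·V̇ + PEEP.
Vt/C = PIP − R·V̇ − PEEP = 13 − 4.0×1 − 2 = 13 − 4.0 − 2 = 7.0 cmH2O.
C = Vt / 7.0 = 540 / 7.0 = 77.143 mL/cmH2O.

77.1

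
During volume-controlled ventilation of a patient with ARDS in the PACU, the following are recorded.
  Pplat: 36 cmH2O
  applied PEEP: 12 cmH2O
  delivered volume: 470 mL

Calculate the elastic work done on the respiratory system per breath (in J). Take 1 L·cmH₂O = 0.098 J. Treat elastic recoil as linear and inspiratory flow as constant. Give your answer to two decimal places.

0.55

Elastic work ≈ ½ × (Pplat − PEEP) × Vt = 0.5 × (36 − 12) × 0.470 L = 0.5 × 24.0 × 0.470 = 5.64 L·cmH2O.
× 0.098 J/(L·cmH2O) → 0.5527 J.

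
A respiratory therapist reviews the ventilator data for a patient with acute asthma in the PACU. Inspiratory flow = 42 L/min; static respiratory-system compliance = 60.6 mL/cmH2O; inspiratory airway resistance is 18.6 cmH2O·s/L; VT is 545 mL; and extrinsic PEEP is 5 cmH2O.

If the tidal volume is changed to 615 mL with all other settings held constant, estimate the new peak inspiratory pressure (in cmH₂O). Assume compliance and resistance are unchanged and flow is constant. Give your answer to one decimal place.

28.2

Flow: 42 L/min ÷ 60 = 0.7 L/s.
PIP = Vt/C + R·V̇ + PEEP (constant-flow equation of motion).
Only the elastic term changes: ΔPIP = ΔVt / C = (615 − 545) / 60.6 = 1.155 cmH2O.
Original PIP = 545/60.6 + 18.6×0.7 + 5 = 27.013 cmH2O; new PIP = 27.013 + (1.155) = 28.168 cmH2O.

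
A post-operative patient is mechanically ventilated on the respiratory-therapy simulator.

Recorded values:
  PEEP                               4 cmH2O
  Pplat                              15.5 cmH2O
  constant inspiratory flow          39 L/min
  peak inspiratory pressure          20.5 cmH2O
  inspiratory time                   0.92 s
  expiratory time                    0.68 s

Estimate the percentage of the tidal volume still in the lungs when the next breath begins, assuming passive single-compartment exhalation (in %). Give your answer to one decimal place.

18.3

Flow: 39 L/min ÷ 60 = 0.65 L/s.
Vt = flow × Ti = 0.65 L/s × 0.92 s × 1000 mL/L = 598.0 mL.
R = (PIP − Pplat)/V̇ = (20.5 − 15.5) / 0.65 = 5.0/0.65 = 7.692 cmH2O·s/L.
C = Vt/(Pplat − PEEP) = 598.0 / (15.5 − 4) = 598.0/11.5 = 52.0 mL/cmH2O.
τ = R × C = 7.692 × 0.052 L/cmH2O = 0.4 s.
Fraction remaining at end-expiration = e^(−Te/τ) = e^(−0.68/0.4) = 0.1827 → 18.27%.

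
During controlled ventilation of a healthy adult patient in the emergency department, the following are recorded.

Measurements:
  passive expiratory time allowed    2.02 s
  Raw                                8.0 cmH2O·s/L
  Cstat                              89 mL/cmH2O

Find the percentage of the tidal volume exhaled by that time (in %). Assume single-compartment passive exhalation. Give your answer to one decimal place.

τ = R × C = 8.0 × 89 mL/cmH2O = 8.0 × 0.089 L/cmH2O = 0.712 s.
Passive exhalation: V(t)/V₀ = e^(−t/τ) = e^(−2.02/0.712) = 0.0586.
Fraction exhaled = 1 − 0.0586 = 0.9414 → 94.14%.

94.1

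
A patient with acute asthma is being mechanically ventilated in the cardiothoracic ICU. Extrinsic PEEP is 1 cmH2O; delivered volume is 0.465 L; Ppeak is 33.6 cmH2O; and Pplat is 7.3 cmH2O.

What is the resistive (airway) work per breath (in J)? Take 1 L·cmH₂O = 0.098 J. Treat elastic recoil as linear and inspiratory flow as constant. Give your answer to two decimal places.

With constant inspiratory flow the resistive pressure is constant at PIP − Pplat = 33.6 − 7.3 = 26.3 cmH2O, so resistive work = 26.3 × 0.465 = 12.23 L·cmH2O.
× 0.098 J/(L·cmH2O) → 1.199 J.

1.20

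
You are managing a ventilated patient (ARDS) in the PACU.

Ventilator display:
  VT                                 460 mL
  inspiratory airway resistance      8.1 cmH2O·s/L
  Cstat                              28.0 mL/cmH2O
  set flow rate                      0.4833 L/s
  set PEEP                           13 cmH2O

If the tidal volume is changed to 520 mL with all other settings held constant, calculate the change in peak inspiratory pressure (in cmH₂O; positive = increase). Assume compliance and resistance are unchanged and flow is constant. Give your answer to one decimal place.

PIP = Vt/C + R·V̇ + PEEP (constant-flow equation of motion).
Only the elastic term changes: ΔPIP = ΔVt / C = (520 − 460) / 28.0 = 2.143 cmH2O.

2.1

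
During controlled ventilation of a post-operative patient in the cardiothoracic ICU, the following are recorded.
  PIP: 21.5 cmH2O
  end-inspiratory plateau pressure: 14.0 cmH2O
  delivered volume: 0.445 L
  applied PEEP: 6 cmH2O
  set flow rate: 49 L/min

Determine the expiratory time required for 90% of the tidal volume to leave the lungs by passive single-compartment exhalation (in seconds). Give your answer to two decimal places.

Flow: 49 L/min ÷ 60 = 0.8167 L/s.
R = (PIP − Pplat)/V̇ = (21.5 − 14.0) / 0.8167 = 7.5/0.8167 = 9.183 cmH2O·s/L.
C = Vt/(Pplat − PEEP) = 445.0 / (14.0 − 6) = 445.0/8.0 = 55.625 mL/cmH2O.
τ = R × C = 9.183 × 0.05563 L/cmH2O = 0.5109 s.
t = −τ·ln(1 − 0.90) = −0.5109·ln(0.1) = 1.176 s.

1.18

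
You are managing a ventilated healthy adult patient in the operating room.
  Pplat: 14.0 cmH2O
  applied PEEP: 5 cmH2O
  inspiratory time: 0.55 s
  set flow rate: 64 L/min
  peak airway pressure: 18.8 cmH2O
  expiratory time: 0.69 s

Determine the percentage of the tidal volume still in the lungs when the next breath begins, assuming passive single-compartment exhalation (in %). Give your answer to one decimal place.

9.5

Flow: 64 L/min ÷ 60 = 1.0667 L/s.
Vt = flow × Ti = 1.0667 L/s × 0.55 s × 1000 mL/L = 586.69 mL.
R = (PIP − Pplat)/V̇ = (18.8 − 14.0) / 1.0667 = 4.8/1.0667 = 4.5 cmH2O·s/L.
C = Vt/(Pplat − PEEP) = 586.69 / (14.0 − 5) = 586.69/9.0 = 65.188 mL/cmH2O.
τ = R × C = 4.5 × 0.06519 L/cmH2O = 0.2934 s.
Fraction remaining at end-expiration = e^(−Te/τ) = e^(−0.69/0.2934) = 0.0952 → 9.52%.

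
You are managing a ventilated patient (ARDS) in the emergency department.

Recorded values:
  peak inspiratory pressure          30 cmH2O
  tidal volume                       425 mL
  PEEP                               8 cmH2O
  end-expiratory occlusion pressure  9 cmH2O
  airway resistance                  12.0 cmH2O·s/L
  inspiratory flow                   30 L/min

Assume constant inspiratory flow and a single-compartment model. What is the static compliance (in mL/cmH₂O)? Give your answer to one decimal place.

Flow: 30 L/min ÷ 60 = 0.5 L/s.
Total PEEP = 9 cmH2O (set 8 + intrinsic 1); this is the baseline alveolar pressure.
Equation of motion (constant flow): PIP = Vt/C + R·V̇ + PEEP.
Vt/C = PIP − R·V̇ − PEEP = 30 − 12.0×0.5 − 9 = 30 − 6.0 − 9 = 15.0 cmH2O.
C = Vt / 15.0 = 425 / 15.0 = 28.333 mL/cmH2O.

28.3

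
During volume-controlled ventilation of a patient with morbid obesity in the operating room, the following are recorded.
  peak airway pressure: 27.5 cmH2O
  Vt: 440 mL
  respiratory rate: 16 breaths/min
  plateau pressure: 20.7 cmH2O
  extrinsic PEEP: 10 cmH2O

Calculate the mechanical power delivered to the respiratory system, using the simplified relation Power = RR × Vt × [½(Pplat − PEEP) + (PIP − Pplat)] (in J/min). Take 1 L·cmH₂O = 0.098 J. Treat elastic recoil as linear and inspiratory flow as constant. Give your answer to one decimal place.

8.4

Per-breath work = Vt × [½(Pplat−PEEP) + (PIP−Pplat)] = 0.440 × [0.5×10.7 + 6.8] = 0.440 × 12.15 = 5.346 L·cmH2O.
Power = 16 × 5.346 = 85.536 L·cmH2O/min.
× 0.098 J/(L·cmH2O) → 8.383 J/min.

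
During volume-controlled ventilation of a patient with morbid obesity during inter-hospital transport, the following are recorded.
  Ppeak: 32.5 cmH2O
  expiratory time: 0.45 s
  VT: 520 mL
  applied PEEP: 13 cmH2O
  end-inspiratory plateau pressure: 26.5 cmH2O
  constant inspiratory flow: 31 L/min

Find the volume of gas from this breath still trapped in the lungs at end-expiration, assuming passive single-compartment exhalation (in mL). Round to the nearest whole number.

Flow: 31 L/min ÷ 60 = 0.5167 L/s.
R = (PIP − Pplat)/V̇ = (32.5 − 26.5) / 0.5167 = 6.0/0.5167 = 11.612 cmH2O·s/L.
C = Vt/(Pplat − PEEP) = 520.0 / (26.5 − 13) = 520.0/13.5 = 38.519 mL/cmH2O.
τ = R × C = 11.612 × 0.03852 L/cmH2O = 0.4473 s.
Fraction remaining = e^(−Te/τ) = e^(−0.45/0.4473) = 0.3657.
Trapped volume = 520.0 × 0.3657 = 190.16 mL.

190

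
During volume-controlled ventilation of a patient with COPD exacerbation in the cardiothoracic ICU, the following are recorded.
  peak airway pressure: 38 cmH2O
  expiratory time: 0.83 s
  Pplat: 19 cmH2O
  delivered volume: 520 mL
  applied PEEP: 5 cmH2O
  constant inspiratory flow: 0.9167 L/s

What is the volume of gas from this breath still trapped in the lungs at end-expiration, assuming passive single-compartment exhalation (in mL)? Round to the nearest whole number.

R = (PIP − Pplat)/V̇ = (38 − 19) / 0.9167 = 19.0/0.9167 = 20.727 cmH2O·s/L.
C = Vt/(Pplat − PEEP) = 520.0 / (19 − 5) = 520.0/14.0 = 37.143 mL/cmH2O.
τ = R × C = 20.727 × 0.03714 L/cmH2O = 0.7698 s.
Fraction remaining = e^(−Te/τ) = e^(−0.83/0.7698) = 0.3402.
Trapped volume = 520.0 × 0.3402 = 176.9 mL.

177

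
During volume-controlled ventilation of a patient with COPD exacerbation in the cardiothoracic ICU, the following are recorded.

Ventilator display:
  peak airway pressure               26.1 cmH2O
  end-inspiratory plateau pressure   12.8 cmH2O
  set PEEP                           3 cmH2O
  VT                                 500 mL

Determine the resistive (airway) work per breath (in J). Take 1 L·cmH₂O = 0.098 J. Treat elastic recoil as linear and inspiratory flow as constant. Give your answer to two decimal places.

0.65

With constant inspiratory flow the resistive pressure is constant at PIP − Pplat = 26.1 − 12.8 = 13.3 cmH2O, so resistive work = 13.3 × 0.500 = 6.65 L·cmH2O.
× 0.098 J/(L·cmH2O) → 0.6517 J.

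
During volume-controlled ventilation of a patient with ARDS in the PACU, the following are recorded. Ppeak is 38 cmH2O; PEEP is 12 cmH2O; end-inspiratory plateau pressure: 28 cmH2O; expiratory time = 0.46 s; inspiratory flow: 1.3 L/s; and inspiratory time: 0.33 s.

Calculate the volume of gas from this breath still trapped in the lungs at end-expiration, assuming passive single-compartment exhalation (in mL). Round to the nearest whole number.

Vt = flow × Ti = 1.3 L/s × 0.33 s × 1000 mL/L = 429.0 mL.
R = (PIP − Pplat)/V̇ = (38 − 28) / 1.3 = 10.0/1.3 = 7.692 cmH2O·s/L.
C = Vt/(Pplat − PEEP) = 429.0 / (28 − 12) = 429.0/16.0 = 26.813 mL/cmH2O.
τ = R × C = 7.692 × 0.02681 L/cmH2O = 0.2062 s.
Fraction remaining = e^(−Te/τ) = e^(−0.46/0.2062) = 0.1074.
Trapped volume = 429.0 × 0.1074 = 46.075 mL.

46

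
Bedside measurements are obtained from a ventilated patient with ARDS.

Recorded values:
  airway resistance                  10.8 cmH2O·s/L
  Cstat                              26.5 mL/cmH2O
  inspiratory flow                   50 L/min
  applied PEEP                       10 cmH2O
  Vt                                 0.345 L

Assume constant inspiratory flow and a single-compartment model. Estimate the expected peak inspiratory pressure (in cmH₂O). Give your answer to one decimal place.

Flow: 50 L/min ÷ 60 = 0.8333 L/s.
Equation of motion (constant flow): PIP = Vt/C + R·V̇ + PEEP.
PIP = 345/26.5 + 10.8×0.8333 + 10 = 13.019 + 9.0 + 10 = 32.019 cmH2O.

32.0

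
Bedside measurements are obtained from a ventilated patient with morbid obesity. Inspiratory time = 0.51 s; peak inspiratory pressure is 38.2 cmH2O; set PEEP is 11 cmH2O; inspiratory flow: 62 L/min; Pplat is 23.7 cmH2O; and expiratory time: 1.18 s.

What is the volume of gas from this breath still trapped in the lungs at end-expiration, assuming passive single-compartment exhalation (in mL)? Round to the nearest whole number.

Flow: 62 L/min ÷ 60 = 1.0333 L/s.
Vt = flow × Ti = 1.0333 L/s × 0.51 s × 1000 mL/L = 526.98 mL.
R = (PIP − Pplat)/V̇ = (38.2 − 23.7) / 1.0333 = 14.5/1.0333 = 14.033 cmH2O·s/L.
C = Vt/(Pplat − PEEP) = 526.98 / (23.7 − 11) = 526.98/12.7 = 41.494 mL/cmH2O.
τ = R × C = 14.033 × 0.04149 L/cmH2O = 0.5822 s.
Fraction remaining = e^(−Te/τ) = e^(−1.18/0.5822) = 0.1318.
Trapped volume = 526.98 × 0.1318 = 69.456 mL.

69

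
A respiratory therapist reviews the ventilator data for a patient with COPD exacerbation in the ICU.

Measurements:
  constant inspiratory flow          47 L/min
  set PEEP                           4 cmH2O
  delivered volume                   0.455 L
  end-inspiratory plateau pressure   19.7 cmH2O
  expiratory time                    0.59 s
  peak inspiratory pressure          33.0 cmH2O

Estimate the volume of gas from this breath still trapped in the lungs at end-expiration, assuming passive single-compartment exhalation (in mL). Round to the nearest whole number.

Flow: 47 L/min ÷ 60 = 0.7833 L/s.
R = (PIP − Pplat)/V̇ = (33.0 − 19.7) / 0.7833 = 13.3/0.7833 = 16.979 cmH2O·s/L.
C = Vt/(Pplat − PEEP) = 455.0 / (19.7 − 4) = 455.0/15.7 = 28.981 mL/cmH2O.
τ = R × C = 16.979 × 0.02898 L/cmH2O = 0.4921 s.
Fraction remaining = e^(−Te/τ) = e^(−0.59/0.4921) = 0.3015.
Trapped volume = 455.0 × 0.3015 = 137.18 mL.

137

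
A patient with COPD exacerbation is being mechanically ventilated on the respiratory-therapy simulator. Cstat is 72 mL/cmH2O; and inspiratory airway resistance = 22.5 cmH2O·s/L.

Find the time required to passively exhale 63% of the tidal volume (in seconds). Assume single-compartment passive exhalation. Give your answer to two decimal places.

1.61

τ = R × C = 22.5 × 72 mL/cmH2O = 22.5 × 0.072 L/cmH2O = 1.62 s.
Exhaled fraction f = 1 − e^(−t/τ) → t = −τ·ln(1 − f) = −1.62·ln(0.37) = 1.611 s.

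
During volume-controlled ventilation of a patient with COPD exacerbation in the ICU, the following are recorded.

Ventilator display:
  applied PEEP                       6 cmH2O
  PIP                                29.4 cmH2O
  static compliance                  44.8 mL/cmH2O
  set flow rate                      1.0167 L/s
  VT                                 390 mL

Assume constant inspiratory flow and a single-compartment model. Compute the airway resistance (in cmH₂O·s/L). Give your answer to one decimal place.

14.5

Equation of motion (constant flow): PIP = Vt/C + R·V̇ + PEEP.
R·V̇ = PIP − Vt/C − PEEP = 29.4 − 390/44.8 − 6 = 29.4 − 8.705 − 6 = 14.695 cmH2O.
R = 14.695 / 1.0167 = 14.454 cmH2O·s/L.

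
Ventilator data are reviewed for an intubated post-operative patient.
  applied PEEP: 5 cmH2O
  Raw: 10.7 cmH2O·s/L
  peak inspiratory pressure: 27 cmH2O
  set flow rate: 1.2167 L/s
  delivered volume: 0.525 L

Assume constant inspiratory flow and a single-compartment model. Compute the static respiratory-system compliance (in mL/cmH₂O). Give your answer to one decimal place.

58.5

Equation of motion (constant flow): PIP = Vt/C + R·V̇ + PEEP.
Vt/C = PIP − R·V̇ − PEEP = 27 − 10.7×1.2167 − 5 = 27 − 13.019 − 5 = 8.981 cmH2O.
C = Vt / 8.981 = 525 / 8.981 = 58.457 mL/cmH2O.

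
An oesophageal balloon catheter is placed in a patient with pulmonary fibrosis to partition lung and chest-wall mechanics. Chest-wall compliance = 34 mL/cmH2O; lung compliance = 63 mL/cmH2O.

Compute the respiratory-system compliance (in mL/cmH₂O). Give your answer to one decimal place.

22.1

Lung and chest wall are elastances in series: 1/Crs = 1/CL + 1/Ccw.
1/Crs = 1/63 + 1/34 = 0.04528.
Crs = 22.085 mL/cmH2O.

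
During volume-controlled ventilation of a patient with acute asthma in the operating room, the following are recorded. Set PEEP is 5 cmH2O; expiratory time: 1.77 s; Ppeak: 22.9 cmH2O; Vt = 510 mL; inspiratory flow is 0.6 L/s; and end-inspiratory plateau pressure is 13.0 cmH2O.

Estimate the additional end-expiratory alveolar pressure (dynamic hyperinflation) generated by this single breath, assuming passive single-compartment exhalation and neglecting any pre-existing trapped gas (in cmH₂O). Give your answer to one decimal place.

R = (PIP − Pplat)/V̇ = (22.9 − 13.0) / 0.6 = 9.9/0.6 = 16.5 cmH2O·s/L.
C = Vt/(Pplat − PEEP) = 510.0 / (13.0 − 5) = 510.0/8.0 = 63.75 mL/cmH2O.
τ = R × C = 16.5 × 0.06375 L/cmH2O = 1.052 s.
Fraction remaining = e^(−Te/τ) = e^(−1.77/1.052) = 0.1859; trapped volume = 510.0 × 0.1859 = 94.809 mL.
Additional alveolar pressure from trapping ≈ V_trapped / C = 94.809 / 63.75 = 1.487 cmH2O.

1.5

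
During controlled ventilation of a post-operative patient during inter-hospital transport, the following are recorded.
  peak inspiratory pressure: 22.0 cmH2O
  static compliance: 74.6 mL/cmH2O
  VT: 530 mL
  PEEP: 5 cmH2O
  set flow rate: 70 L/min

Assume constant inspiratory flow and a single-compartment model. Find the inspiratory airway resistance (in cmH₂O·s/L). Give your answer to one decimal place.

8.5

Flow: 70 L/min ÷ 60 = 1.1667 L/s.
Equation of motion (constant flow): PIP = Vt/C + R·V̇ + PEEP.
R·V̇ = PIP − Vt/C − PEEP = 22.0 − 530/74.6 − 5 = 22.0 − 7.105 − 5 = 9.895 cmH2O.
R = 9.895 / 1.1667 = 8.481 cmH2O·s/L.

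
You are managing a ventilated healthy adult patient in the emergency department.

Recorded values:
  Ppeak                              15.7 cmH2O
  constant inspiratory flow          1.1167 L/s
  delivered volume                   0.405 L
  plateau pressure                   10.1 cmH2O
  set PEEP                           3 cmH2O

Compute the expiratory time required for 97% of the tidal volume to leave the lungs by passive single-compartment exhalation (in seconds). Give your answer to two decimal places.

R = (PIP − Pplat)/V̇ = (15.7 − 10.1) / 1.1167 = 5.6/1.1167 = 5.015 cmH2O·s/L.
C = Vt/(Pplat − PEEP) = 405.0 / (10.1 − 3) = 405.0/7.1 = 57.042 mL/cmH2O.
τ = R × C = 5.015 × 0.05704 L/cmH2O = 0.2861 s.
t = −τ·ln(1 − 0.97) = −0.2861·ln(0.03) = 1.003 s.

1.00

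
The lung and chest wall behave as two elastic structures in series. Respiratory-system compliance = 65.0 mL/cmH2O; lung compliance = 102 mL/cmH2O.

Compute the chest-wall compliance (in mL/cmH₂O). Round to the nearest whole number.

1/Ccw = 1/Crs − 1/CL.
1/Ccw = 1/65.0 − 1/102 = 0.005581.
Ccw = 179.18 mL/cmH2O.

179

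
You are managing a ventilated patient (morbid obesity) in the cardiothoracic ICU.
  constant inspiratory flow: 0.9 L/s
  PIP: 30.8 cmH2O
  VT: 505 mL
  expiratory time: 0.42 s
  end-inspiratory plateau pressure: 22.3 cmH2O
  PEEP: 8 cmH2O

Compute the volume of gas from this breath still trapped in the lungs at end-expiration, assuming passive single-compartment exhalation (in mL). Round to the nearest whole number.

143

R = (PIP − Pplat)/V̇ = (30.8 − 22.3) / 0.9 = 8.5/0.9 = 9.444 cmH2O·s/L.
C = Vt/(Pplat − PEEP) = 505.0 / (22.3 − 8) = 505.0/14.3 = 35.315 mL/cmH2O.
τ = R × C = 9.444 × 0.03532 L/cmH2O = 0.3336 s.
Fraction remaining = e^(−Te/τ) = e^(−0.42/0.3336) = 0.2839.
Trapped volume = 505.0 × 0.2839 = 143.37 mL.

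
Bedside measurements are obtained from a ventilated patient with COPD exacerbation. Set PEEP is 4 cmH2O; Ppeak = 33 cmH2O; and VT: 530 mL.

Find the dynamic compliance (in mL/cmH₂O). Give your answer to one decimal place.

Dynamic compliance = Vt / (PIP − PEEP) = 530 / (33 − 4) = 530 / 29.0 = 18.276 mL/cmH2O.

18.3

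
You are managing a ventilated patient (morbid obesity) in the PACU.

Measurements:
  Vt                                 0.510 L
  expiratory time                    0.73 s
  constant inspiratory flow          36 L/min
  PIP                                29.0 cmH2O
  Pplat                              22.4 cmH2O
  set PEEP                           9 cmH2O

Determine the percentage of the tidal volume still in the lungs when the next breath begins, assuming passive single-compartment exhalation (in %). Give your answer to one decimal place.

17.5

Flow: 36 L/min ÷ 60 = 0.6 L/s.
R = (PIP − Pplat)/V̇ = (29.0 − 22.4) / 0.6 = 6.6/0.6 = 11.0 cmH2O·s/L.
C = Vt/(Pplat − PEEP) = 510.0 / (22.4 − 9) = 510.0/13.4 = 38.06 mL/cmH2O.
τ = R × C = 11.0 × 0.03806 L/cmH2O = 0.4187 s.
Fraction remaining at end-expiration = e^(−Te/τ) = e^(−0.73/0.4187) = 0.1749 → 17.49%.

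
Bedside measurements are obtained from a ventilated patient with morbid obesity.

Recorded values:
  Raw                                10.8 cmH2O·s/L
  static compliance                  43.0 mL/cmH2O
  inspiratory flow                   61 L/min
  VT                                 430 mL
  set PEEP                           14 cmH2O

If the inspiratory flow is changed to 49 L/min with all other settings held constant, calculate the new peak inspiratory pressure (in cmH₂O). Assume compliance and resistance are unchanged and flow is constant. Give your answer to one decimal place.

32.8

Flow: 61 L/min ÷ 60 = 1.0167 L/s.
New flow: 49 L/min ÷ 60 = 0.8167 L/s.
PIP = Vt/C + R·V̇ + PEEP (constant-flow equation of motion).
Only the resistive term changes: ΔPIP = R × ΔV̇ = 10.8 × (0.8167 − 1.0167) = 10.8 × -0.2 = -2.16 cmH2O.
Original PIP = 430/43.0 + 10.8×1.0167 + 14 = 34.98 cmH2O; new PIP = 34.98 + (-2.16) = 32.82 cmH2O.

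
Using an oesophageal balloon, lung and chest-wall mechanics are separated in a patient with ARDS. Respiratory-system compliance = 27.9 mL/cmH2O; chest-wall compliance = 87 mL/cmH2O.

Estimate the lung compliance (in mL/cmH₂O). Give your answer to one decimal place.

1/CL = 1/Crs − 1/Ccw.
1/CL = 1/27.9 − 1/87 = 0.02435.
CL = 41.068 mL/cmH2O.

41.1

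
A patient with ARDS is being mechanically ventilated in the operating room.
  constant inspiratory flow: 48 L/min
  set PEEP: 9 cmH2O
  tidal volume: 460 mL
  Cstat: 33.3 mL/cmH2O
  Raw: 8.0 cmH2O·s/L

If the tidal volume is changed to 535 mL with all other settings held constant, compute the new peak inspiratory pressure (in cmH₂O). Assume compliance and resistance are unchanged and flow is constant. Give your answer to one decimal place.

Flow: 48 L/min ÷ 60 = 0.8 L/s.
PIP = Vt/C + R·V̇ + PEEP (constant-flow equation of motion).
Only the elastic term changes: ΔPIP = ΔVt / C = (535 − 460) / 33.3 = 2.252 cmH2O.
Original PIP = 460/33.3 + 8.0×0.8 + 9 = 29.214 cmH2O; new PIP = 29.214 + (2.252) = 31.466 cmH2O.

31.5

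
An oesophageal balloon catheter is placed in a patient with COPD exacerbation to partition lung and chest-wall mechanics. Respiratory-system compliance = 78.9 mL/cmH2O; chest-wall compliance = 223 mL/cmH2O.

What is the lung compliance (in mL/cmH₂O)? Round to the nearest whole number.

1/CL = 1/Crs − 1/Ccw.
1/CL = 1/78.9 − 1/223 = 0.00819.
CL = 122.1 mL/cmH2O.

122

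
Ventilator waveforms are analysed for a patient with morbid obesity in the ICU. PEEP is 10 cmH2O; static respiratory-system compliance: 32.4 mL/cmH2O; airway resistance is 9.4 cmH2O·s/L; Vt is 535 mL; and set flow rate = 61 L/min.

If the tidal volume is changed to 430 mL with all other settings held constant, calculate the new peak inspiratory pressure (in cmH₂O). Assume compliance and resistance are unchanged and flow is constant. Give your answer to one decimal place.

Flow: 61 L/min ÷ 60 = 1.0167 L/s.
PIP = Vt/C + R·V̇ + PEEP (constant-flow equation of motion).
Only the elastic term changes: ΔPIP = ΔVt / C = (430 − 535) / 32.4 = -3.241 cmH2O.
Original PIP = 535/32.4 + 9.4×1.0167 + 10 = 36.069 cmH2O; new PIP = 36.069 + (-3.241) = 32.828 cmH2O.

32.8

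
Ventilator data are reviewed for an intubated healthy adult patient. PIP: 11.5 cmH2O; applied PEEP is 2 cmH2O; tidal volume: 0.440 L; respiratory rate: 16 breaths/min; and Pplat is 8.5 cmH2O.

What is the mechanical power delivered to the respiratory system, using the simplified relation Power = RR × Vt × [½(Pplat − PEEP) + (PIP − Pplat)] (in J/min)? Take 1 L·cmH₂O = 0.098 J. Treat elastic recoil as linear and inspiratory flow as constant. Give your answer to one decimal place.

Per-breath work = Vt × [½(Pplat−PEEP) + (PIP−Pplat)] = 0.440 × [0.5×6.5 + 3.0] = 0.440 × 6.25 = 2.75 L·cmH2O.
Power = 16 × 2.75 = 44.0 L·cmH2O/min.
× 0.098 J/(L·cmH2O) → 4.312 J/min.

4.3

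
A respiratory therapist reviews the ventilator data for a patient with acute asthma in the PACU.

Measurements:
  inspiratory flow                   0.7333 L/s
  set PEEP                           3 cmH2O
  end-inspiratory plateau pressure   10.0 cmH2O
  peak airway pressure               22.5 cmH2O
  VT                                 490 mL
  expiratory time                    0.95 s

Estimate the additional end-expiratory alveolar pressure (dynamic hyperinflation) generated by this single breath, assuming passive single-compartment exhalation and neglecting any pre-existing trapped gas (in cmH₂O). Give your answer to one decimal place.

3.2

R = (PIP − Pplat)/V̇ = (22.5 − 10.0) / 0.7333 = 12.5/0.7333 = 17.046 cmH2O·s/L.
C = Vt/(Pplat − PEEP) = 490.0 / (10.0 − 3) = 490.0/7.0 = 70.0 mL/cmH2O.
τ = R × C = 17.046 × 0.07 L/cmH2O = 1.193 s.
Fraction remaining = e^(−Te/τ) = e^(−0.95/1.193) = 0.451; trapped volume = 490.0 × 0.451 = 220.99 mL.
Additional alveolar pressure from trapping ≈ V_trapped / C = 220.99 / 70.0 = 3.157 cmH2O.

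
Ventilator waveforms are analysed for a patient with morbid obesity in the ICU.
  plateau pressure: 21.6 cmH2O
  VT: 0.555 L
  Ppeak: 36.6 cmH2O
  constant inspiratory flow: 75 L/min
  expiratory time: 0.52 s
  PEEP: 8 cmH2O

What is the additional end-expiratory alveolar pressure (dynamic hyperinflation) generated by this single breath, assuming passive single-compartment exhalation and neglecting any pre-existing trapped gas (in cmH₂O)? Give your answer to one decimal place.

4.7

Flow: 75 L/min ÷ 60 = 1.25 L/s.
R = (PIP − Pplat)/V̇ = (36.6 − 21.6) / 1.25 = 15.0/1.25 = 12.0 cmH2O·s/L.
C = Vt/(Pplat − PEEP) = 555.0 / (21.6 − 8) = 555.0/13.6 = 40.809 mL/cmH2O.
τ = R × C = 12.0 × 0.04081 L/cmH2O = 0.4897 s.
Fraction remaining = e^(−Te/τ) = e^(−0.52/0.4897) = 0.3458; trapped volume = 555.0 × 0.3458 = 191.92 mL.
Additional alveolar pressure from trapping ≈ V_trapped / C = 191.92 / 40.809 = 4.703 cmH2O.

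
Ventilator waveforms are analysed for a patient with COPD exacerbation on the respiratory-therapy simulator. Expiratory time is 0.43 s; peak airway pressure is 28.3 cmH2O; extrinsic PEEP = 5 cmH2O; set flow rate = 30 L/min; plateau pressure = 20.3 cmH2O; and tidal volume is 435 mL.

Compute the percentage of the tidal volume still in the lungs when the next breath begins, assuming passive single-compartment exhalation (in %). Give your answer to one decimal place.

38.9

Flow: 30 L/min ÷ 60 = 0.5 L/s.
R = (PIP − Pplat)/V̇ = (28.3 − 20.3) / 0.5 = 8.0/0.5 = 16.0 cmH2O·s/L.
C = Vt/(Pplat − PEEP) = 435.0 / (20.3 − 5) = 435.0/15.3 = 28.431 mL/cmH2O.
τ = R × C = 16.0 × 0.02843 L/cmH2O = 0.4549 s.
Fraction remaining at end-expiration = e^(−Te/τ) = e^(−0.43/0.4549) = 0.3886 → 38.86%.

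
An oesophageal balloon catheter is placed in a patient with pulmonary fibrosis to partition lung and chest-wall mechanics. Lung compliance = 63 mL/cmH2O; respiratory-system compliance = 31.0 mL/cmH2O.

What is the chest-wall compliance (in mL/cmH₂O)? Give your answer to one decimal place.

1/Ccw = 1/Crs − 1/CL.
1/Ccw = 1/31.0 − 1/63 = 0.01639.
Ccw = 61.013 mL/cmH2O.

61.0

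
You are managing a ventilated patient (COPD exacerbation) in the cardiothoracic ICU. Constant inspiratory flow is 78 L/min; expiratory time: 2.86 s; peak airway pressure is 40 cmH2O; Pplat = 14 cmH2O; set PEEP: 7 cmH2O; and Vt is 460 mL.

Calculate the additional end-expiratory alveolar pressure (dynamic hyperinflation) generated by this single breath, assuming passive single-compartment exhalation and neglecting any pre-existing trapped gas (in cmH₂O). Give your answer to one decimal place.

0.8

Flow: 78 L/min ÷ 60 = 1.3 L/s.
R = (PIP − Pplat)/V̇ = (40 − 14) / 1.3 = 26.0/1.3 = 20.0 cmH2O·s/L.
C = Vt/(Pplat − PEEP) = 460.0 / (14 − 7) = 460.0/7.0 = 65.714 mL/cmH2O.
τ = R × C = 20.0 × 0.06571 L/cmH2O = 1.314 s.
Fraction remaining = e^(−Te/τ) = e^(−2.86/1.314) = 0.1134; trapped volume = 460.0 × 0.1134 = 52.164 mL.
Additional alveolar pressure from trapping ≈ V_trapped / C = 52.164 / 65.714 = 0.7938 cmH2O.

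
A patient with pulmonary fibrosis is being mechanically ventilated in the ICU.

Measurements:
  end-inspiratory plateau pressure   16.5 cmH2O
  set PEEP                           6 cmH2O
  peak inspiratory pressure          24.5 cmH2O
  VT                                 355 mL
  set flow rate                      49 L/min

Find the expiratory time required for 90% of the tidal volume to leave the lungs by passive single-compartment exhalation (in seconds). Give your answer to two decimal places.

0.76

Flow: 49 L/min ÷ 60 = 0.8167 L/s.
R = (PIP − Pplat)/V̇ = (24.5 − 16.5) / 0.8167 = 8.0/0.8167 = 9.796 cmH2O·s/L.
C = Vt/(Pplat − PEEP) = 355.0 / (16.5 − 6) = 355.0/10.5 = 33.81 mL/cmH2O.
τ = R × C = 9.796 × 0.03381 L/cmH2O = 0.3312 s.
t = −τ·ln(1 − 0.90) = −0.3312·ln(0.1) = 0.7626 s.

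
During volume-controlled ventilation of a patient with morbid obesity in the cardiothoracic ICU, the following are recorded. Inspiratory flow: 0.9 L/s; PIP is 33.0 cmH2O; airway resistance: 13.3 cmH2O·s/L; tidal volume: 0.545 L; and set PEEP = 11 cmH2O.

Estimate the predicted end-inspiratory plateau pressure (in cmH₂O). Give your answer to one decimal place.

21.0

Pplat = PIP − Raw × flow = 33.0 − 13.3 × 0.9 = 33.0 − 11.97 = 21.03 cmH2O.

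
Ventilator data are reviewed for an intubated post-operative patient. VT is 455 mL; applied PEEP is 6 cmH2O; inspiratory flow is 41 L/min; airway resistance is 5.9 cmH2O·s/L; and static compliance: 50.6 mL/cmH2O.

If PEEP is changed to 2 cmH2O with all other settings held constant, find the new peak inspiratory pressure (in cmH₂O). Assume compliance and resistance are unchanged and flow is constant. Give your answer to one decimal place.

15.0

Flow: 41 L/min ÷ 60 = 0.6833 L/s.
PIP = Vt/C + R·V̇ + PEEP (constant-flow equation of motion).
Only the baseline term changes: ΔPIP = ΔPEEP = 2 − 6 = -4.0 cmH2O.
Original PIP = 455/50.6 + 5.9×0.6833 + 6 = 19.024 cmH2O; new PIP = 19.024 + (-4.0) = 15.024 cmH2O.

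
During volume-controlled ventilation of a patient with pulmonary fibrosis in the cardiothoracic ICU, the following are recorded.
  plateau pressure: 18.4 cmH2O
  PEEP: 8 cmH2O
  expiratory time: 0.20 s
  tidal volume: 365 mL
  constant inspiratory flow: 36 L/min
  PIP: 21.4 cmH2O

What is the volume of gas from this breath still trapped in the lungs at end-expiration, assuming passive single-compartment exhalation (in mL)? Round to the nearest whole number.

117

Flow: 36 L/min ÷ 60 = 0.6 L/s.
R = (PIP − Pplat)/V̇ = (21.4 − 18.4) / 0.6 = 3.0/0.6 = 5.0 cmH2O·s/L.
C = Vt/(Pplat − PEEP) = 365.0 / (18.4 − 8) = 365.0/10.4 = 35.096 mL/cmH2O.
τ = R × C = 5.0 × 0.0351 L/cmH2O = 0.1755 s.
Fraction remaining = e^(−Te/τ) = e^(−0.20/0.1755) = 0.3199.
Trapped volume = 365.0 × 0.3199 = 116.76 mL.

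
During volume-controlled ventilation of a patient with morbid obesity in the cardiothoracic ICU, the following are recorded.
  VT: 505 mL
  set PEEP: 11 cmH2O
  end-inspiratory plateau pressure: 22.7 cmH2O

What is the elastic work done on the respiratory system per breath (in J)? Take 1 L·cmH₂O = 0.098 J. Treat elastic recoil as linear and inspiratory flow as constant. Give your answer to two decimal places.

0.29

Elastic work ≈ ½ × (Pplat − PEEP) × Vt = 0.5 × (22.7 − 11) × 0.505 L = 0.5 × 11.7 × 0.505 = 2.954 L·cmH2O.
× 0.098 J/(L·cmH2O) → 0.2895 J.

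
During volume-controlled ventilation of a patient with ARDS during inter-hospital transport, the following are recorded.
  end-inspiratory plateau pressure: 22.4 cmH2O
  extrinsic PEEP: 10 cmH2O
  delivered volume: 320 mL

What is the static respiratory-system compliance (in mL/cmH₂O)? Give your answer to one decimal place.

Cstat = Vt / (Pplat − PEEP) = 320 / (22.4 − 10) = 320 / 12.4 = 25.806 mL/cmH2O.

25.8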